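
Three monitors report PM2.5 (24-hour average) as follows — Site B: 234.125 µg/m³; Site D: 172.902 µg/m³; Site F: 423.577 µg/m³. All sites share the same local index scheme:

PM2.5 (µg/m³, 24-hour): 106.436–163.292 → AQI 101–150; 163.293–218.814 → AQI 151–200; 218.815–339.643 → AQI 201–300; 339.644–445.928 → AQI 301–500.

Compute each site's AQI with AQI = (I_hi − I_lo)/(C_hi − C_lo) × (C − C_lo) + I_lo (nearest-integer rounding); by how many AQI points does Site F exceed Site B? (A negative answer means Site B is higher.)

Site B 234.125: bracket 218.815–339.643 → index 201–300; slope 99/120.828, offset 15.310.
AQI = 201 + 99/120.828·15.310 ≈ 213.54 ⇒ 214.
Site D: row 163.293–218.814 (AQI 151–200). (200−151)·(172.902−163.293)/(218.814−163.293) + 151 = 49·9.609/55.521 + 151 ≈ 159.48 → 159.
Site F: row 339.644–445.928 (AQI 301–500). (500−301)·(423.577−339.644)/(445.928−339.644) + 301 = 199·83.933/106.284 + 301 ≈ 458.15 → 458.
AQIs: Site B=214, Site D=159, Site F=458. Site F (458) − Site B (214) = 244.

244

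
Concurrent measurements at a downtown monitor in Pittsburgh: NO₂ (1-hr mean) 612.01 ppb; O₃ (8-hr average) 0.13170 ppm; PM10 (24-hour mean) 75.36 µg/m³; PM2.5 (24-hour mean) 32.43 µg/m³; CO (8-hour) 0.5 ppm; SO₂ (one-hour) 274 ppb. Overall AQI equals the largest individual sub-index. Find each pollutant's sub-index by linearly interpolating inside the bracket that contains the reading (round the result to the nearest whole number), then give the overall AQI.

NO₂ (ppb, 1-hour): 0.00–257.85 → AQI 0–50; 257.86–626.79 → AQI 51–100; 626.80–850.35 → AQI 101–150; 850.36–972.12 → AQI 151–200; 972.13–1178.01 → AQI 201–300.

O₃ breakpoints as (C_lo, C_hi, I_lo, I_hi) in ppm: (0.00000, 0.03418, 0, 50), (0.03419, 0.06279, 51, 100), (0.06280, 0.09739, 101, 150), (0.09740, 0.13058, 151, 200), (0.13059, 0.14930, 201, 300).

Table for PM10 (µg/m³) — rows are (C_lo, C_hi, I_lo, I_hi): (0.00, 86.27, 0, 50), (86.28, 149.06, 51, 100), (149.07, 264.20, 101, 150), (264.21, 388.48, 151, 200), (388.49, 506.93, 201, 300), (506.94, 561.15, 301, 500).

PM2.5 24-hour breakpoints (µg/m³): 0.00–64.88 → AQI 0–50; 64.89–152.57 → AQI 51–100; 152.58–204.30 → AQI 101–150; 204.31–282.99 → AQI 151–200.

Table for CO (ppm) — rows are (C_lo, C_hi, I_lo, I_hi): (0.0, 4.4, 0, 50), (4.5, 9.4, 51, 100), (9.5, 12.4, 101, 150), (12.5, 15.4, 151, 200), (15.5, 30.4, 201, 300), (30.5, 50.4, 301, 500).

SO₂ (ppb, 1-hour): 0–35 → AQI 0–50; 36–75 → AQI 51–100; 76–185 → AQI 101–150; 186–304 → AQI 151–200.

207

NO₂: 612.01 ∈ [257.86, 626.79] ↔ index [51, 100].
51 + (612.01−257.86)·(100−51)/(626.79−257.86) = 51 + 354.15·49/368.93 ≈ 98.04, so AQI = 98.
O₃ 0.13170: bracket 0.13059–0.14930 → index 201–300; slope 99/0.01871, offset 0.00111.
AQI = 201 + 99/0.01871·0.00111 ≈ 206.87 ⇒ 207.
PM10: 75.36 lies in 0.00–86.27, so I_lo=0, I_hi=50, C_lo=0.00, C_hi=86.27.
(50−0)/(86.27−0.00) × (75.36−0.00) + 0 = 50/86.27 × 75.36 + 0 ≈ 43.68 → 44.
PM2.5 32.43: bracket 0.00–64.88 → index 0–50; slope 50/64.88, offset 32.43.
AQI = 0 + 50/64.88·32.43 ≈ 24.99 ⇒ 25.
CO: 0.5 ∈ [0.0, 4.4] ↔ index [0, 50].
0 + (0.5−0.0)·(50−0)/(4.4−0.0) = 0 + 0.5·50/4.4 ≈ 5.68, so AQI = 6.
SO₂: 274 lies in 186–304, so I_lo=151, I_hi=200, C_lo=186, C_hi=304.
(200−151)/(304−186) × (274−186) + 151 = 49/118 × 88 + 151 ≈ 187.54 → 188.
Sub-indices: NO₂→98, O₃→207, PM10→44, PM2.5→25, CO→6, SO₂→188. Overall AQI = max = 207; dominant pollutant is O₃.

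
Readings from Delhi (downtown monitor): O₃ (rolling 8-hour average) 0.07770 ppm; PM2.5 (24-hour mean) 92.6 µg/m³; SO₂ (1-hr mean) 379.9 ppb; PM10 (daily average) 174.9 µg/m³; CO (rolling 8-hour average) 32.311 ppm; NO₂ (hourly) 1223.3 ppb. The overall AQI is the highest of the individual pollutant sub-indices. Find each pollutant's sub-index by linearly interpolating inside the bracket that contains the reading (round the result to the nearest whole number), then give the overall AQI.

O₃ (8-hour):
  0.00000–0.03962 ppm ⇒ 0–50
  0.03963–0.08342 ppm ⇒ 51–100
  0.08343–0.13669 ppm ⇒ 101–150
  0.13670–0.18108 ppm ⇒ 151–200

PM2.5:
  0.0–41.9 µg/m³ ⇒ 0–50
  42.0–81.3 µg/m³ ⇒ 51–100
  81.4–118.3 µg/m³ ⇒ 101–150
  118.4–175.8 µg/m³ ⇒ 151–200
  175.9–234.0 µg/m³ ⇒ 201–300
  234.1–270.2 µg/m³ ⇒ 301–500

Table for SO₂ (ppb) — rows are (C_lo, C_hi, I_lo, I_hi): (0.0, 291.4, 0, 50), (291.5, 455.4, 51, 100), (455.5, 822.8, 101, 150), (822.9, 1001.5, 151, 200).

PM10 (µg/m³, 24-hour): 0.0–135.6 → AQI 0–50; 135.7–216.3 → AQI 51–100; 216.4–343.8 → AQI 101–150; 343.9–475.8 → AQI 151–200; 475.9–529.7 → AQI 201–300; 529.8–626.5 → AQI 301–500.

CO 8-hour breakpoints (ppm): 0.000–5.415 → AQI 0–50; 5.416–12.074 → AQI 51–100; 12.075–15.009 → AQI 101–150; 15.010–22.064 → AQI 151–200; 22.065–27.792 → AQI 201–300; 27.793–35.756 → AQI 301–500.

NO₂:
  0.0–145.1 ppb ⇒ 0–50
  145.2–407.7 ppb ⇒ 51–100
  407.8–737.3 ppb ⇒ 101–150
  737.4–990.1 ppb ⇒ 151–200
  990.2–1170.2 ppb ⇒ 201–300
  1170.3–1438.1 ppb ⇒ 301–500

414

O₃ 0.07770: bracket 0.03963–0.08342 → index 51–100; slope 49/0.04379, offset 0.03807.
AQI = 51 + 49/0.04379·0.03807 ≈ 93.60 ⇒ 94.
PM2.5 92.6: bracket 81.4–118.3 → index 101–150; slope 49/36.9, offset 11.2.
AQI = 101 + 49/36.9·11.2 ≈ 115.87 ⇒ 116.
SO₂: 379.9 ∈ [291.5, 455.4] ↔ index [51, 100].
51 + (379.9−291.5)·(100−51)/(455.4−291.5) = 51 + 88.4·49/163.9 ≈ 77.43, so AQI = 77.
PM10: 174.9 ∈ [135.7, 216.3] ↔ index [51, 100].
51 + (174.9−135.7)·(100−51)/(216.3−135.7) = 51 + 39.2·49/80.6 ≈ 74.83, so AQI = 75.
CO: 32.311 ∈ [27.793, 35.756] ↔ index [301, 500].
301 + (32.311−27.793)·(500−301)/(35.756−27.793) = 301 + 4.518·199/7.963 ≈ 413.91, so AQI = 414.
NO₂: 1223.3 ∈ [1170.3, 1438.1] ↔ index [301, 500].
301 + (1223.3−1170.3)·(500−301)/(1438.1−1170.3) = 301 + 53.0·199/267.8 ≈ 340.38, so AQI = 340.
Sub-indices: O₃→94, PM2.5→116, SO₂→77, PM10→75, CO→414, NO₂→340. Overall AQI = max = 414; dominant pollutant is CO.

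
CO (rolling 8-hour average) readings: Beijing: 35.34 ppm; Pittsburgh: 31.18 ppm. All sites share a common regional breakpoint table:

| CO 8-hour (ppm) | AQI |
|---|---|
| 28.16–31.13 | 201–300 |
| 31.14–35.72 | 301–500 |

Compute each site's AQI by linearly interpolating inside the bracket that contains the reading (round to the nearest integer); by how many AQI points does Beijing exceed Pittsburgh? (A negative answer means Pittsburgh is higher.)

180

Beijing 35.34: bracket 31.14–35.72 → index 301–500; slope 199/4.58, offset 4.20.
AQI = 301 + 199/4.58·4.20 ≈ 483.49 ⇒ 483.
Pittsburgh 31.18: bracket 31.14–35.72 → index 301–500; slope 199/4.58, offset 0.04.
AQI = 301 + 199/4.58·0.04 ≈ 302.74 ⇒ 303.
AQIs: Beijing=483, Pittsburgh=303. Beijing (483) − Pittsburgh (303) = 180.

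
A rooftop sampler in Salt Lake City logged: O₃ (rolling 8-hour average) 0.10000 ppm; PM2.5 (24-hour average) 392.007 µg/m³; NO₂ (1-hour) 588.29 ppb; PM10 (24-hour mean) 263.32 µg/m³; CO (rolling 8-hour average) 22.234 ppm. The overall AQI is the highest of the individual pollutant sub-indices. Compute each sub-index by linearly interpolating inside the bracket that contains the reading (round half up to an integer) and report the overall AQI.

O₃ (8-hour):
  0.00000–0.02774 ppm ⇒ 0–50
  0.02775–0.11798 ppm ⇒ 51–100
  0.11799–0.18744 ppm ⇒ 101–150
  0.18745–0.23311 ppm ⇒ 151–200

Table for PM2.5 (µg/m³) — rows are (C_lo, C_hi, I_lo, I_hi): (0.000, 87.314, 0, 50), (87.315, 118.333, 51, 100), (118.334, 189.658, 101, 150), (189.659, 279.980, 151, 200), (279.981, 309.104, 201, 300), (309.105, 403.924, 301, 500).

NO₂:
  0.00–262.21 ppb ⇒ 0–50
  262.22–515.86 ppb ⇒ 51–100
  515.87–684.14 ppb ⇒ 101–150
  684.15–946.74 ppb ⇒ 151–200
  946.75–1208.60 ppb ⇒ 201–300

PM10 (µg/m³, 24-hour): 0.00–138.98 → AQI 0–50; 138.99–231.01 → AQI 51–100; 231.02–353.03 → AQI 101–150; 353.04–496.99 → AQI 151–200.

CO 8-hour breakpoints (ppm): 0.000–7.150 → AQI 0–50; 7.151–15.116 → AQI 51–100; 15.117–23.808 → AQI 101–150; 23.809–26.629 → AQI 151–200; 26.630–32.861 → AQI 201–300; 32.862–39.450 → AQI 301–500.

475

O₃: 0.10000 lies in 0.02775–0.11798, so I_lo=51, I_hi=100, C_lo=0.02775, C_hi=0.11798.
(100−51)/(0.11798−0.02775) × (0.10000−0.02775) + 51 = 49/0.09023 × 0.07225 + 51 ≈ 90.24 → 90.
PM2.5: 392.007 lies in 309.105–403.924, so I_lo=301, I_hi=500, C_lo=309.105, C_hi=403.924.
(500−301)/(403.924−309.105) × (392.007−309.105) + 301 = 199/94.819 × 82.902 + 301 ≈ 474.99 → 475.
NO₂: 588.29 lies in 515.87–684.14, so I_lo=101, I_hi=150, C_lo=515.87, C_hi=684.14.
(150−101)/(684.14−515.87) × (588.29−515.87) + 101 = 49/168.27 × 72.42 + 101 ≈ 122.09 → 122.
PM10: row 231.02–353.03 (AQI 101–150). (150−101)·(263.32−231.02)/(353.03−231.02) + 101 = 49·32.30/122.01 + 101 ≈ 113.97 → 114.
CO: 22.234 lies in 15.117–23.808, so I_lo=101, I_hi=150, C_lo=15.117, C_hi=23.808.
(150−101)/(23.808−15.117) × (22.234−15.117) + 101 = 49/8.691 × 7.117 + 101 ≈ 141.13 → 141.
Sub-indices: O₃→90, PM2.5→475, NO₂→122, PM10→114, CO→141. Overall AQI = max = 475; dominant pollutant is PM2.5.
AQI 475: Hazardous.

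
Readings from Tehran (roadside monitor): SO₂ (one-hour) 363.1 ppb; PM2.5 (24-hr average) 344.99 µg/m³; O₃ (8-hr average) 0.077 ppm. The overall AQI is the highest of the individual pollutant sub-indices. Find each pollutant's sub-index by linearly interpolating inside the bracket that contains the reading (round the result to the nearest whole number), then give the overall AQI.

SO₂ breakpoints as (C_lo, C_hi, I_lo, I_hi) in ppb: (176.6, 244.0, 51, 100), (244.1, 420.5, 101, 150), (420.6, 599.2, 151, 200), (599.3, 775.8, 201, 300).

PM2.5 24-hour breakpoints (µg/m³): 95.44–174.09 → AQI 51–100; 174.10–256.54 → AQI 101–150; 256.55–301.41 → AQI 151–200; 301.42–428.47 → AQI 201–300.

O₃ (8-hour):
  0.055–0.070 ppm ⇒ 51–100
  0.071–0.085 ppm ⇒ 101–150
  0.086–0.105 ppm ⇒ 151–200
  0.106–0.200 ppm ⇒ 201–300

SO₂: 363.1 lies in 244.1–420.5, so I_lo=101, I_hi=150, C_lo=244.1, C_hi=420.5.
(150−101)/(420.5−244.1) × (363.1−244.1) + 101 = 49/176.4 × 119.0 + 101 ≈ 134.06 → 134.
PM2.5: 344.99 lies in 301.42–428.47, so I_lo=201, I_hi=300, C_lo=301.42, C_hi=428.47.
(300−201)/(428.47−301.42) × (344.99−301.42) + 201 = 99/127.05 × 43.57 + 201 ≈ 234.95 → 235.
O₃ 0.077: bracket 0.071–0.085 → index 101–150; slope 49/0.014, offset 0.006.
AQI = 101 + 49/0.014·0.006 ≈ 122.00 ⇒ 122.
Sub-indices: SO₂→134, PM2.5→235, O₃→122. Overall AQI = max = 235; dominant pollutant is PM2.5.
AQI 235: Very Unhealthy.

235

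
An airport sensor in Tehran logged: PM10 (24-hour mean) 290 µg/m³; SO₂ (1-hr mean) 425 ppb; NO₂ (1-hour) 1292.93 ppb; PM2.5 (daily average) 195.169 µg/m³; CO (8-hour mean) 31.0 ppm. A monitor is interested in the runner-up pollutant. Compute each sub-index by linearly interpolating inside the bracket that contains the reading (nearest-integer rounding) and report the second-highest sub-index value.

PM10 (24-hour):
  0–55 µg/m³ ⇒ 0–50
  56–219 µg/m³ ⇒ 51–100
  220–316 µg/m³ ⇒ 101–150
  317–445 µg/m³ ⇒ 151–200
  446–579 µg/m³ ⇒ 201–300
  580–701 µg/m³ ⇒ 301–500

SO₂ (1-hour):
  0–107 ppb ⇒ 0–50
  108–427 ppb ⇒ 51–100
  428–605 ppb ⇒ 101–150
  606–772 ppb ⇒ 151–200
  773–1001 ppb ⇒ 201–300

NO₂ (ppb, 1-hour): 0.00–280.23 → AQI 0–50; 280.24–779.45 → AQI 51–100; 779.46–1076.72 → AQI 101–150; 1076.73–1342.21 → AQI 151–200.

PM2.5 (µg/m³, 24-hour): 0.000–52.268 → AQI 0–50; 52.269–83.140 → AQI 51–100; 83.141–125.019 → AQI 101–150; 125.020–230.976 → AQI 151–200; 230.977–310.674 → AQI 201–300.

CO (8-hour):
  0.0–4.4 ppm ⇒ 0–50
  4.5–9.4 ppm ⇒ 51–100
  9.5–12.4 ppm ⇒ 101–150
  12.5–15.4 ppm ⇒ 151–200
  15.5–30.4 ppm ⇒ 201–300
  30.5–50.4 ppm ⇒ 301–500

PM10: 290 ∈ [220, 316] ↔ index [101, 150].
101 + (290−220)·(150−101)/(316−220) = 101 + 70·49/96 ≈ 136.73, so AQI = 137.
SO₂: row 108–427 (AQI 51–100). (100−51)·(425−108)/(427−108) + 51 = 49·317/319 + 51 ≈ 99.69 → 100.
NO₂: 1292.93 lies in 1076.73–1342.21, so I_lo=151, I_hi=200, C_lo=1076.73, C_hi=1342.21.
(200−151)/(1342.21−1076.73) × (1292.93−1076.73) + 151 = 49/265.48 × 216.20 + 151 ≈ 190.90 → 191.
PM2.5: row 125.020–230.976 (AQI 151–200). (200−151)·(195.169−125.020)/(230.976−125.020) + 151 = 49·70.149/105.956 + 151 ≈ 183.44 → 183.
CO: 31.0 lies in 30.5–50.4, so I_lo=301, I_hi=500, C_lo=30.5, C_hi=50.4.
(500−301)/(50.4−30.5) × (31.0−30.5) + 301 = 199/19.9 × 0.5 + 301 ≈ 306.00 → 306.
Sub-indices: PM10→137, SO₂→100, NO₂→191, PM2.5→183, CO→306. Ranked high→low: 306, 191, 183, 137, 100. Second-highest sub-index = 191.

191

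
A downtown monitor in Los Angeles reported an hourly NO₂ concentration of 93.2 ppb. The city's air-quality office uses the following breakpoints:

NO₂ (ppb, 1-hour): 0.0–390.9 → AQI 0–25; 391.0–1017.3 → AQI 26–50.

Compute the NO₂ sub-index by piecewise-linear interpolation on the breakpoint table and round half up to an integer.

NO₂: 93.2 ∈ [0.0, 390.9] ↔ index [0, 25].
0 + (93.2−0.0)·(25−0)/(390.9−0.0) = 0 + 93.2·25/390.9 ≈ 5.96, so AQI = 6.

6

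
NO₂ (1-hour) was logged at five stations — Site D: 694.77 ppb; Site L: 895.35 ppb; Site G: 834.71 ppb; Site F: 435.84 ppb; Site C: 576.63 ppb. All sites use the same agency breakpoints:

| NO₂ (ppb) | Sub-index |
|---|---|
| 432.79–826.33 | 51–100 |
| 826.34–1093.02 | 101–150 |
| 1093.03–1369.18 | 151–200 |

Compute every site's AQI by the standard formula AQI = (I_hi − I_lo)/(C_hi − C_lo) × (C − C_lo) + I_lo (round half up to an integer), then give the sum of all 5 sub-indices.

Site D: 694.77 ∈ [432.79, 826.33] ↔ index [51, 100].
51 + (694.77−432.79)·(100−51)/(826.33−432.79) = 51 + 261.98·49/393.54 ≈ 83.62, so AQI = 84.
Site L 895.35: bracket 826.34–1093.02 → index 101–150; slope 49/266.68, offset 69.01.
AQI = 101 + 49/266.68·69.01 ≈ 113.68 ⇒ 114.
Site G 834.71: bracket 826.34–1093.02 → index 101–150; slope 49/266.68, offset 8.37.
AQI = 101 + 49/266.68·8.37 ≈ 102.54 ⇒ 103.
Site F: row 432.79–826.33 (AQI 51–100). (100−51)·(435.84−432.79)/(826.33−432.79) + 51 = 49·3.05/393.54 + 51 ≈ 51.38 → 51.
Site C 576.63: bracket 432.79–826.33 → index 51–100; slope 49/393.54, offset 143.84.
AQI = 51 + 49/393.54·143.84 ≈ 68.91 ⇒ 69.
AQIs: Site D=84, Site L=114, Site G=103, Site F=51, Site C=69. Sum = 84 + 114 + 103 + 51 + 69 = 421.

421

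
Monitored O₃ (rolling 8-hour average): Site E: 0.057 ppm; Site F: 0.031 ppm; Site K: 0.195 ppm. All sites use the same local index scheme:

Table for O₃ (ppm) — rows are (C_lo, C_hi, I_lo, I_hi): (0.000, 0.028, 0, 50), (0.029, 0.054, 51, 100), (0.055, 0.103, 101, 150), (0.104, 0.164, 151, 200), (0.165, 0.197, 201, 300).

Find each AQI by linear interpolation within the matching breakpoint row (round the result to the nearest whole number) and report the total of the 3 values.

Site E: 0.057 lies in 0.055–0.103, so I_lo=101, I_hi=150, C_lo=0.055, C_hi=0.103.
(150−101)/(0.103−0.055) × (0.057−0.055) + 101 = 49/0.048 × 0.002 + 101 ≈ 103.04 → 103.
Site F: 0.031 ∈ [0.029, 0.054] ↔ index [51, 100].
51 + (0.031−0.029)·(100−51)/(0.054−0.029) = 51 + 0.002·49/0.025 ≈ 54.92, so AQI = 55.
Site K 0.195: bracket 0.165–0.197 → index 201–300; slope 99/0.032, offset 0.030.
AQI = 201 + 99/0.032·0.030 ≈ 293.81 ⇒ 294.
AQIs: Site E=103, Site F=55, Site K=294. Sum = 103 + 55 + 294 = 452.

452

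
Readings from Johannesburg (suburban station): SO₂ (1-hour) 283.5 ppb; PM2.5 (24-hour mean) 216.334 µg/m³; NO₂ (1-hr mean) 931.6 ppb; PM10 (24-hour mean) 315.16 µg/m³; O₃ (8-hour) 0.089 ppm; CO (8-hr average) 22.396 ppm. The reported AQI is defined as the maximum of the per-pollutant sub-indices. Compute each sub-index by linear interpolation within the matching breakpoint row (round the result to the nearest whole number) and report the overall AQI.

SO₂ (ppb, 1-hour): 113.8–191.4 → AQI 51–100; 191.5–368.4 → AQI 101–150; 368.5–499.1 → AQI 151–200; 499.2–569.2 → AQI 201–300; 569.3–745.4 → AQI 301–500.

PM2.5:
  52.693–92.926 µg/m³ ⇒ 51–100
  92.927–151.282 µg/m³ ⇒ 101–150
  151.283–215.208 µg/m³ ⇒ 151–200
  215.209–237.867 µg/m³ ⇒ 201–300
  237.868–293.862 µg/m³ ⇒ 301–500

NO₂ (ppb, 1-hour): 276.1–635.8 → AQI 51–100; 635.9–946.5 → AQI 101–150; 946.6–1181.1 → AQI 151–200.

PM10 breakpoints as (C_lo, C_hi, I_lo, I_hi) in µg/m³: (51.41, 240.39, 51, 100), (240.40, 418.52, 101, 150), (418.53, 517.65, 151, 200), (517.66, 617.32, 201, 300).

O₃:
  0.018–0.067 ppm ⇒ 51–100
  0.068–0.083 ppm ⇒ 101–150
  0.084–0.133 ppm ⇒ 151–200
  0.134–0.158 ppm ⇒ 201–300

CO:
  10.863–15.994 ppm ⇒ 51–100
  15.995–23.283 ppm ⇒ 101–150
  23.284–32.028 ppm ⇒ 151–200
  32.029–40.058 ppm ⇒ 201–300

SO₂: 283.5 lies in 191.5–368.4, so I_lo=101, I_hi=150, C_lo=191.5, C_hi=368.4.
(150−101)/(368.4−191.5) × (283.5−191.5) + 101 = 49/176.9 × 92.0 + 101 ≈ 126.48 → 126.
PM2.5: 216.334 lies in 215.209–237.867, so I_lo=201, I_hi=300, C_lo=215.209, C_hi=237.867.
(300−201)/(237.867−215.209) × (216.334−215.209) + 201 = 99/22.658 × 1.125 + 201 ≈ 205.92 → 206.
NO₂: 931.6 ∈ [635.9, 946.5] ↔ index [101, 150].
101 + (931.6−635.9)·(150−101)/(946.5−635.9) = 101 + 295.7·49/310.6 ≈ 147.65, so AQI = 148.
PM10 315.16: bracket 240.40–418.52 → index 101–150; slope 49/178.12, offset 74.76.
AQI = 101 + 49/178.12·74.76 ≈ 121.57 ⇒ 122.
O₃ 0.089: bracket 0.084–0.133 → index 151–200; slope 49/0.049, offset 0.005.
AQI = 151 + 49/0.049·0.005 ≈ 156.00 ⇒ 156.
CO: 22.396 ∈ [15.995, 23.283] ↔ index [101, 150].
101 + (22.396−15.995)·(150−101)/(23.283−15.995) = 101 + 6.401·49/7.288 ≈ 144.04, so AQI = 144.
Sub-indices: SO₂→126, PM2.5→206, NO₂→148, PM10→122, O₃→156, CO→144. Overall AQI = max = 206; dominant pollutant is PM2.5.
AQI 206: Very Unhealthy.

206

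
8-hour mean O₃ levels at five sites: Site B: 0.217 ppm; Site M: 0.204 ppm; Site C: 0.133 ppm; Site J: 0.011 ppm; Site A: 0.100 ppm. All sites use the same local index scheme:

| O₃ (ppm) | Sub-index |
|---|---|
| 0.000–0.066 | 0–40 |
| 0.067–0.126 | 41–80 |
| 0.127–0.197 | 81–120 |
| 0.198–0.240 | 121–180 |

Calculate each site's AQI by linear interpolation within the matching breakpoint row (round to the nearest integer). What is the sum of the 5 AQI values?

431

Site B: 0.217 lies in 0.198–0.240, so I_lo=121, I_hi=180, C_lo=0.198, C_hi=0.240.
(180−121)/(0.240−0.198) × (0.217−0.198) + 121 = 59/0.042 × 0.019 + 121 ≈ 147.69 → 148.
Site M: 0.204 lies in 0.198–0.240, so I_lo=121, I_hi=180, C_lo=0.198, C_hi=0.240.
(180−121)/(0.240−0.198) × (0.204−0.198) + 121 = 59/0.042 × 0.006 + 121 ≈ 129.43 → 129.
Site C: 0.133 lies in 0.127–0.197, so I_lo=81, I_hi=120, C_lo=0.127, C_hi=0.197.
(120−81)/(0.197−0.127) × (0.133−0.127) + 81 = 39/0.070 × 0.006 + 81 ≈ 84.34 → 84.
Site J 0.011: bracket 0.000–0.066 → index 0–40; slope 40/0.066, offset 0.011.
AQI = 0 + 40/0.066·0.011 ≈ 6.67 ⇒ 7.
Site A 0.100: bracket 0.067–0.126 → index 41–80; slope 39/0.059, offset 0.033.
AQI = 41 + 39/0.059·0.033 ≈ 62.81 ⇒ 63.
AQIs: Site B=148, Site M=129, Site C=84, Site J=7, Site A=63. Sum = 148 + 129 + 84 + 7 + 63 = 431.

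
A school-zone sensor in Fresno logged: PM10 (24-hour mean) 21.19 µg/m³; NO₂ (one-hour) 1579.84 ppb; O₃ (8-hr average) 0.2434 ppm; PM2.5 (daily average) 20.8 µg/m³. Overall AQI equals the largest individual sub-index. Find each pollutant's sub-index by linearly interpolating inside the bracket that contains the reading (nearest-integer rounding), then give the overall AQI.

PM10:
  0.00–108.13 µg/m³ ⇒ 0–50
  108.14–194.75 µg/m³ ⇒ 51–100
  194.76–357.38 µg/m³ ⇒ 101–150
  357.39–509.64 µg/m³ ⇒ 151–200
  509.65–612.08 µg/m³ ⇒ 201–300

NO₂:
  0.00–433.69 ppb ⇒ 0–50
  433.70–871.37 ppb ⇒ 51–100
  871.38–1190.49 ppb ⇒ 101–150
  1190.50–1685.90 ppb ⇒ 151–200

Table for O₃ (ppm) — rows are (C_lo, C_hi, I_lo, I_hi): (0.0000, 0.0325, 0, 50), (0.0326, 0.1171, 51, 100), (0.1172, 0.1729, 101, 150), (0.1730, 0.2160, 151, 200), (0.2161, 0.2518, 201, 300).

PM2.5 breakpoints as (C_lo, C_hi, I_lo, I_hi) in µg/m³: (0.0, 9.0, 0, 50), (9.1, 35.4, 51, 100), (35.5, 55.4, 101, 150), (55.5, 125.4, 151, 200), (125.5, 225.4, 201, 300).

PM10: 21.19 ∈ [0.00, 108.13] ↔ index [0, 50].
0 + (21.19−0.00)·(50−0)/(108.13−0.00) = 0 + 21.19·50/108.13 ≈ 9.80, so AQI = 10.
NO₂: row 1190.50–1685.90 (AQI 151–200). (200−151)·(1579.84−1190.50)/(1685.90−1190.50) + 151 = 49·389.34/495.40 + 151 ≈ 189.51 → 190.
O₃: row 0.2161–0.2518 (AQI 201–300). (300−201)·(0.2434−0.2161)/(0.2518−0.2161) + 201 = 99·0.0273/0.0357 + 201 ≈ 276.71 → 277.
PM2.5: 20.8 ∈ [9.1, 35.4] ↔ index [51, 100].
51 + (20.8−9.1)·(100−51)/(35.4−9.1) = 51 + 11.7·49/26.3 ≈ 72.80, so AQI = 73.
Sub-indices: PM10→10, NO₂→190, O₃→277, PM2.5→73. Overall AQI = max = 277; dominant pollutant is O₃.
AQI 277: Very Unhealthy.

277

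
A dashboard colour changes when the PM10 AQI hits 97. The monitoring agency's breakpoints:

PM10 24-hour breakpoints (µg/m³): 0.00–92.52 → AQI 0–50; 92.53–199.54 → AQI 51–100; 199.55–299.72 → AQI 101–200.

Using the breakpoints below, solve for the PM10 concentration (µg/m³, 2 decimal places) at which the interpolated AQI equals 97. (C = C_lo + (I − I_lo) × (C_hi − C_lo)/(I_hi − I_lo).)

AQI 97 lies in the 51–100 band, which corresponds to 92.53–199.54 µg/m³.
C = 92.53 + (97−51)×(199.54−92.53)/(100−51) = 92.53 + 46×107.01/49 ≈ 192.9884 µg/m³ → 192.99 µg/m³ to 2 dp.

192.99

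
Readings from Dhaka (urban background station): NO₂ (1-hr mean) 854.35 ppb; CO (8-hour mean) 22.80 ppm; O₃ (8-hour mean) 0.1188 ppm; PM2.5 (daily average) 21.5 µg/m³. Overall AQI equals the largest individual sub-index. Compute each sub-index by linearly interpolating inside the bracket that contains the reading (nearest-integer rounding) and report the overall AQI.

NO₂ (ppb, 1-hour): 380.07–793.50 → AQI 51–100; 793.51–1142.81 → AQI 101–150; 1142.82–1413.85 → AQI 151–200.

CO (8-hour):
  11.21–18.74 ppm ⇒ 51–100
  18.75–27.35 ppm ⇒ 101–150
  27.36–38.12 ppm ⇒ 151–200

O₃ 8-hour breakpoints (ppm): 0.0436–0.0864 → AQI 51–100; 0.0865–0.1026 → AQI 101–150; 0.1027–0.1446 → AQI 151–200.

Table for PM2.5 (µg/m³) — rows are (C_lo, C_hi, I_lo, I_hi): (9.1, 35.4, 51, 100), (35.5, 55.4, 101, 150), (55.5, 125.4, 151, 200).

NO₂ 854.35: bracket 793.51–1142.81 → index 101–150; slope 49/349.30, offset 60.84.
AQI = 101 + 49/349.30·60.84 ≈ 109.53 ⇒ 110.
CO: row 18.75–27.35 (AQI 101–150). (150−101)·(22.80−18.75)/(27.35−18.75) + 101 = 49·4.05/8.60 + 101 ≈ 124.08 → 124.
O₃: row 0.1027–0.1446 (AQI 151–200). (200−151)·(0.1188−0.1027)/(0.1446−0.1027) + 151 = 49·0.0161/0.0419 + 151 ≈ 169.83 → 170.
PM2.5: 21.5 lies in 9.1–35.4, so I_lo=51, I_hi=100, C_lo=9.1, C_hi=35.4.
(100−51)/(35.4−9.1) × (21.5−9.1) + 51 = 49/26.3 × 12.4 + 51 ≈ 74.10 → 74.
Sub-indices: NO₂→110, CO→124, O₃→170, PM2.5→74. Overall AQI = max = 170; dominant pollutant is O₃.

170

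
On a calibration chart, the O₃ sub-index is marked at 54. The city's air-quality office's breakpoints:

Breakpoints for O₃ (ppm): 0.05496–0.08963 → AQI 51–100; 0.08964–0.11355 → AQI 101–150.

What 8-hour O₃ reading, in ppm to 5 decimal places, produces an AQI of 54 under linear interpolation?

AQI 54 lies in the 51–100 band, which corresponds to 0.05496–0.08963 ppm.
C = 0.05496 + (54−51)×(0.08963−0.05496)/(100−51) = 0.05496 + 3×0.03467/49 ≈ 0.0570827 ppm → 0.05708 ppm to 5 dp.

0.05708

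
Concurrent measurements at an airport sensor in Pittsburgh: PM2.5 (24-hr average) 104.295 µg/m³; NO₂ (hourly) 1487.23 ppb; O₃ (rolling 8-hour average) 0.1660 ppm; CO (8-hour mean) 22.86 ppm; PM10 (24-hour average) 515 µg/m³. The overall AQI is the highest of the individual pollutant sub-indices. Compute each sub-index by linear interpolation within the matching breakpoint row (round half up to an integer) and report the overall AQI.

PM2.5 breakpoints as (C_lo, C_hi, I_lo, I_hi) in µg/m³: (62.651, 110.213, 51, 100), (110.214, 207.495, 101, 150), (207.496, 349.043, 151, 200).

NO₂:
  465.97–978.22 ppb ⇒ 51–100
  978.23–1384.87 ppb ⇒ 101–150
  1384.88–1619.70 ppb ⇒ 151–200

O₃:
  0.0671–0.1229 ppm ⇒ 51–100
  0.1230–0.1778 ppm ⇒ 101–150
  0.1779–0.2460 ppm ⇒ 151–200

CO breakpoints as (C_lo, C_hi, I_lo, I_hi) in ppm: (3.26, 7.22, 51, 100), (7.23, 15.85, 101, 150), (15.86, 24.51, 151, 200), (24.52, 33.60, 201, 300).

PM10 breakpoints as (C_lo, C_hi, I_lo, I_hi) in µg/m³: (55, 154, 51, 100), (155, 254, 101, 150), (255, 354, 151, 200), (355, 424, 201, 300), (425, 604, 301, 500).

PM2.5: 104.295 ∈ [62.651, 110.213] ↔ index [51, 100].
51 + (104.295−62.651)·(100−51)/(110.213−62.651) = 51 + 41.644·49/47.562 ≈ 93.90, so AQI = 94.
NO₂: 1487.23 ∈ [1384.88, 1619.70] ↔ index [151, 200].
151 + (1487.23−1384.88)·(200−151)/(1619.70−1384.88) = 151 + 102.35·49/234.82 ≈ 172.36, so AQI = 172.
O₃: 0.1660 lies in 0.1230–0.1778, so I_lo=101, I_hi=150, C_lo=0.1230, C_hi=0.1778.
(150−101)/(0.1778−0.1230) × (0.1660−0.1230) + 101 = 49/0.0548 × 0.0430 + 101 ≈ 139.45 → 139.
CO 22.86: bracket 15.86–24.51 → index 151–200; slope 49/8.65, offset 7.00.
AQI = 151 + 49/8.65·7.00 ≈ 190.65 ⇒ 191.
PM10: 515 ∈ [425, 604] ↔ index [301, 500].
301 + (515−425)·(500−301)/(604−425) = 301 + 90·199/179 ≈ 401.06, so AQI = 401.
Sub-indices: PM2.5→94, NO₂→172, O₃→139, CO→191, PM10→401. Overall AQI = max = 401; dominant pollutant is PM10.
AQI 401: Hazardous.

401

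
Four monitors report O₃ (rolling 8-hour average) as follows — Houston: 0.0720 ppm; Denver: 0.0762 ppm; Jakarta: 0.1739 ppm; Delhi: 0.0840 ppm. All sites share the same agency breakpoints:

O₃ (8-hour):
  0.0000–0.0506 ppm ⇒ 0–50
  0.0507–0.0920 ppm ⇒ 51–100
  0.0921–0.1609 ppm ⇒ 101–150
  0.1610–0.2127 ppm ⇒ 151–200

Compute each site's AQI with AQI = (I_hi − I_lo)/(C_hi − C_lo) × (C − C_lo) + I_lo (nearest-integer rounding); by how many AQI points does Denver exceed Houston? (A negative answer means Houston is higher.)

5

Houston: 0.0720 ∈ [0.0507, 0.0920] ↔ index [51, 100].
51 + (0.0720−0.0507)·(100−51)/(0.0920−0.0507) = 51 + 0.0213·49/0.0413 ≈ 76.27, so AQI = 76.
Denver: row 0.0507–0.0920 (AQI 51–100). (100−51)·(0.0762−0.0507)/(0.0920−0.0507) + 51 = 49·0.0255/0.0413 + 51 ≈ 81.25 → 81.
Jakarta: 0.1739 ∈ [0.1610, 0.2127] ↔ index [151, 200].
151 + (0.1739−0.1610)·(200−151)/(0.2127−0.1610) = 151 + 0.0129·49/0.0517 ≈ 163.23, so AQI = 163.
Delhi: 0.0840 ∈ [0.0507, 0.0920] ↔ index [51, 100].
51 + (0.0840−0.0507)·(100−51)/(0.0920−0.0507) = 51 + 0.0333·49/0.0413 ≈ 90.51, so AQI = 91.
AQIs: Houston=76, Denver=81, Jakarta=163, Delhi=91. Denver (81) − Houston (76) = 5.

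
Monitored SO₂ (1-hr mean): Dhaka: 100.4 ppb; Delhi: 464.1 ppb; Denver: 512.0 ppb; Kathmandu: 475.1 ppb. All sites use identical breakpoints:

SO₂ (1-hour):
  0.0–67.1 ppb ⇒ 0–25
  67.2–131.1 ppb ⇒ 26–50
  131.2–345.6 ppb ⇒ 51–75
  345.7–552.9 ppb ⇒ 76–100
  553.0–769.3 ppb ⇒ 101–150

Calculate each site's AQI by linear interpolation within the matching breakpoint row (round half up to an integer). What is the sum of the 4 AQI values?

Dhaka 100.4: bracket 67.2–131.1 → index 26–50; slope 24/63.9, offset 33.2.
AQI = 26 + 24/63.9·33.2 ≈ 38.47 ⇒ 38.
Delhi: 464.1 lies in 345.7–552.9, so I_lo=76, I_hi=100, C_lo=345.7, C_hi=552.9.
(100−76)/(552.9−345.7) × (464.1−345.7) + 76 = 24/207.2 × 118.4 + 76 ≈ 89.71 → 90.
Denver: 512.0 lies in 345.7–552.9, so I_lo=76, I_hi=100, C_lo=345.7, C_hi=552.9.
(100−76)/(552.9−345.7) × (512.0−345.7) + 76 = 24/207.2 × 166.3 + 76 ≈ 95.26 → 95.
Kathmandu 475.1: bracket 345.7–552.9 → index 76–100; slope 24/207.2, offset 129.4.
AQI = 76 + 24/207.2·129.4 ≈ 90.99 ⇒ 91.
AQIs: Dhaka=38, Delhi=90, Denver=95, Kathmandu=91. Sum = 38 + 90 + 95 + 91 = 314.

314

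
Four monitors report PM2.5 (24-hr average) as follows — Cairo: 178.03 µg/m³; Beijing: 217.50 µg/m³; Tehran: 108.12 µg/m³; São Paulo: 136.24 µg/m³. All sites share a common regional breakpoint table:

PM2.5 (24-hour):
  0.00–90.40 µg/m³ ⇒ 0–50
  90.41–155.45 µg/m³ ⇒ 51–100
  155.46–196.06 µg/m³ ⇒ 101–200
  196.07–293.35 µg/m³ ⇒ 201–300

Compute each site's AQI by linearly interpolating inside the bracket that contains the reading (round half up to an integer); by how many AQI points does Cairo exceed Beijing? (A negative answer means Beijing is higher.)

Cairo 178.03: bracket 155.46–196.06 → index 101–200; slope 99/40.60, offset 22.57.
AQI = 101 + 99/40.60·22.57 ≈ 156.04 ⇒ 156.
Beijing: 217.50 lies in 196.07–293.35, so I_lo=201, I_hi=300, C_lo=196.07, C_hi=293.35.
(300−201)/(293.35−196.07) × (217.50−196.07) + 201 = 99/97.28 × 21.43 + 201 ≈ 222.81 → 223.
Tehran: row 90.41–155.45 (AQI 51–100). (100−51)·(108.12−90.41)/(155.45−90.41) + 51 = 49·17.71/65.04 + 51 ≈ 64.34 → 64.
São Paulo: 136.24 lies in 90.41–155.45, so I_lo=51, I_hi=100, C_lo=90.41, C_hi=155.45.
(100−51)/(155.45−90.41) × (136.24−90.41) + 51 = 49/65.04 × 45.83 + 51 ≈ 85.53 → 86.
AQIs: Cairo=156, Beijing=223, Tehran=64, São Paulo=86. Cairo (156) − Beijing (223) = -67.

-67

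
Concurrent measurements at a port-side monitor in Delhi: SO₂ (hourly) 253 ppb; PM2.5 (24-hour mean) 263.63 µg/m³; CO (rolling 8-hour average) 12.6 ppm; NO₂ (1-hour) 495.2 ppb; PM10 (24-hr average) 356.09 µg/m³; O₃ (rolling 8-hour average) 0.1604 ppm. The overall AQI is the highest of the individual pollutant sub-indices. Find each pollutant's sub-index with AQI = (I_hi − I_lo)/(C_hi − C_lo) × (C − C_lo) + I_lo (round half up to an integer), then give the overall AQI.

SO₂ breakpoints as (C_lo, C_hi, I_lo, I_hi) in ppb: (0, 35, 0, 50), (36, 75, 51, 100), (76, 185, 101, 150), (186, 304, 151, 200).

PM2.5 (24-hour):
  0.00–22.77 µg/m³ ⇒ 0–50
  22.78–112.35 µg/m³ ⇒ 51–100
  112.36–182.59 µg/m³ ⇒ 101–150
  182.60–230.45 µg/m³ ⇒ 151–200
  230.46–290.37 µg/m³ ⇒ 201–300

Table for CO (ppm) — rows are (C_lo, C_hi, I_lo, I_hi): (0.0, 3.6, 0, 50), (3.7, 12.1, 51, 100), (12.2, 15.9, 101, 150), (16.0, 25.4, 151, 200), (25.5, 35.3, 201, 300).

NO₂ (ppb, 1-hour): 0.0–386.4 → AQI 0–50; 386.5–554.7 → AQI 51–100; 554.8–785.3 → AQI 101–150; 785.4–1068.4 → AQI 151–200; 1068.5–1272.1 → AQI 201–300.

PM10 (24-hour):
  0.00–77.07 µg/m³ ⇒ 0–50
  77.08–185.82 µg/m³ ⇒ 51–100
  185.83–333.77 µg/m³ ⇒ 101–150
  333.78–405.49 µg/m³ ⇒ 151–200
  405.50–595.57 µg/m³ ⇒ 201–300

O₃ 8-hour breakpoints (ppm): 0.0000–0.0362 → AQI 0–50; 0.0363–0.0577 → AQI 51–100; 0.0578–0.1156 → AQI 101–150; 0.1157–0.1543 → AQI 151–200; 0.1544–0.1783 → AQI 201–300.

SO₂: 253 lies in 186–304, so I_lo=151, I_hi=200, C_lo=186, C_hi=304.
(200−151)/(304−186) × (253−186) + 151 = 49/118 × 67 + 151 ≈ 178.82 → 179.
PM2.5: 263.63 lies in 230.46–290.37, so I_lo=201, I_hi=300, C_lo=230.46, C_hi=290.37.
(300−201)/(290.37−230.46) × (263.63−230.46) + 201 = 99/59.91 × 33.17 + 201 ≈ 255.81 → 256.
CO: row 12.2–15.9 (AQI 101–150). (150−101)·(12.6−12.2)/(15.9−12.2) + 101 = 49·0.4/3.7 + 101 ≈ 106.30 → 106.
NO₂: 495.2 ∈ [386.5, 554.7] ↔ index [51, 100].
51 + (495.2−386.5)·(100−51)/(554.7−386.5) = 51 + 108.7·49/168.2 ≈ 82.67, so AQI = 83.
PM10: 356.09 ∈ [333.78, 405.49] ↔ index [151, 200].
151 + (356.09−333.78)·(200−151)/(405.49−333.78) = 151 + 22.31·49/71.71 ≈ 166.24, so AQI = 166.
O₃: 0.1604 lies in 0.1544–0.1783, so I_lo=201, I_hi=300, C_lo=0.1544, C_hi=0.1783.
(300−201)/(0.1783−0.1544) × (0.1604−0.1544) + 201 = 99/0.0239 × 0.0060 + 201 ≈ 225.85 → 226.
Sub-indices: SO₂→179, PM2.5→256, CO→106, NO₂→83, PM10→166, O₃→226. Overall AQI = max = 256; dominant pollutant is PM2.5.

256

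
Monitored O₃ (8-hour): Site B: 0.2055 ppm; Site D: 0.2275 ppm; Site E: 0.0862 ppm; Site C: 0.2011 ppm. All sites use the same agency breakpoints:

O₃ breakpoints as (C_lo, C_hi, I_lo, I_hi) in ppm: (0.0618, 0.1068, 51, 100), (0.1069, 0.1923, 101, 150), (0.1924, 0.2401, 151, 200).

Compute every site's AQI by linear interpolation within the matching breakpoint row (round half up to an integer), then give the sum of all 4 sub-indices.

Site B: 0.2055 lies in 0.1924–0.2401, so I_lo=151, I_hi=200, C_lo=0.1924, C_hi=0.2401.
(200−151)/(0.2401−0.1924) × (0.2055−0.1924) + 151 = 49/0.0477 × 0.0131 + 151 ≈ 164.46 → 164.
Site D: 0.2275 lies in 0.1924–0.2401, so I_lo=151, I_hi=200, C_lo=0.1924, C_hi=0.2401.
(200−151)/(0.2401−0.1924) × (0.2275−0.1924) + 151 = 49/0.0477 × 0.0351 + 151 ≈ 187.06 → 187.
Site E: 0.0862 lies in 0.0618–0.1068, so I_lo=51, I_hi=100, C_lo=0.0618, C_hi=0.1068.
(100−51)/(0.1068−0.0618) × (0.0862−0.0618) + 51 = 49/0.0450 × 0.0244 + 51 ≈ 77.57 → 78.
Site C: 0.2011 lies in 0.1924–0.2401, so I_lo=151, I_hi=200, C_lo=0.1924, C_hi=0.2401.
(200−151)/(0.2401−0.1924) × (0.2011−0.1924) + 151 = 49/0.0477 × 0.0087 + 151 ≈ 159.94 → 160.
AQIs: Site B=164, Site D=187, Site E=78, Site C=160. Sum = 164 + 187 + 78 + 160 = 589.

589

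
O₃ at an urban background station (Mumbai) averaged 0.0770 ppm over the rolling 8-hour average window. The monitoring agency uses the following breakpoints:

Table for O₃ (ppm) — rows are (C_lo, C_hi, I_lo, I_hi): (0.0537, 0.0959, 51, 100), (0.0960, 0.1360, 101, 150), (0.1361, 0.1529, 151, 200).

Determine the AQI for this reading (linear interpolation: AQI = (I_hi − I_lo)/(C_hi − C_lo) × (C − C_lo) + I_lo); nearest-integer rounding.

78

O₃: row 0.0537–0.0959 (AQI 51–100). (100−51)·(0.0770−0.0537)/(0.0959−0.0537) + 51 = 49·0.0233/0.0422 + 51 ≈ 78.05 → 78.
AQI 78 falls in the Moderate category.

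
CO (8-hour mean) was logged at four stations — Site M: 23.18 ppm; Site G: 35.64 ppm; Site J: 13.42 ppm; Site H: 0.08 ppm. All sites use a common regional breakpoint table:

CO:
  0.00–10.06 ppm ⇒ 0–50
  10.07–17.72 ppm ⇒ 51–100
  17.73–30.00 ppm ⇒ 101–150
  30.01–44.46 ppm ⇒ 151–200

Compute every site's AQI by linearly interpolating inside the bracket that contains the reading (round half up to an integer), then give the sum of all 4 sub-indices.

365

Site M: 23.18 ∈ [17.73, 30.00] ↔ index [101, 150].
101 + (23.18−17.73)·(150−101)/(30.00−17.73) = 101 + 5.45·49/12.27 ≈ 122.76, so AQI = 123.
Site G: 35.64 lies in 30.01–44.46, so I_lo=151, I_hi=200, C_lo=30.01, C_hi=44.46.
(200−151)/(44.46−30.01) × (35.64−30.01) + 151 = 49/14.45 × 5.63 + 151 ≈ 170.09 → 170.
Site J: 13.42 ∈ [10.07, 17.72] ↔ index [51, 100].
51 + (13.42−10.07)·(100−51)/(17.72−10.07) = 51 + 3.35·49/7.65 ≈ 72.46, so AQI = 72.
Site H 0.08: bracket 0.00–10.06 → index 0–50; slope 50/10.06, offset 0.08.
AQI = 0 + 50/10.06·0.08 ≈ 0.40 ⇒ 0.
AQIs: Site M=123, Site G=170, Site J=72, Site H=0. Sum = 123 + 170 + 72 + 0 = 365.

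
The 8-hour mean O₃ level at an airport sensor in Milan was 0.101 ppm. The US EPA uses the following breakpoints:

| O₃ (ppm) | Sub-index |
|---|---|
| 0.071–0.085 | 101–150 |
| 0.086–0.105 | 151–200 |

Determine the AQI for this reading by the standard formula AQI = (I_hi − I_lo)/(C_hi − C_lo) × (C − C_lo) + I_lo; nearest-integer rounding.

O₃: row 0.086–0.105 (AQI 151–200). (200−151)·(0.101−0.086)/(0.105−0.086) + 151 = 49·0.015/0.019 + 151 ≈ 189.68 → 190.
AQI 190 falls in the Unhealthy category.

190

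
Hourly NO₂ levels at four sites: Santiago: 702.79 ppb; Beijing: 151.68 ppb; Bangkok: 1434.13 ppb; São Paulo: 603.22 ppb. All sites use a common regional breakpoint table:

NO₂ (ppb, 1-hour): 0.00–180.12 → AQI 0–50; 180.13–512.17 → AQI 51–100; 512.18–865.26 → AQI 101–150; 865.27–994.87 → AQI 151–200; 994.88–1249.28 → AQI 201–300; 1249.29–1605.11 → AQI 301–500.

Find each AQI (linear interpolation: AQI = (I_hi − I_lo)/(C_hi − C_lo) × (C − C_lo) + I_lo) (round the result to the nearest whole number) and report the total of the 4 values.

Santiago: row 512.18–865.26 (AQI 101–150). (150−101)·(702.79−512.18)/(865.26−512.18) + 101 = 49·190.61/353.08 + 101 ≈ 127.45 → 127.
Beijing 151.68: bracket 0.00–180.12 → index 0–50; slope 50/180.12, offset 151.68.
AQI = 0 + 50/180.12·151.68 ≈ 42.11 ⇒ 42.
Bangkok 1434.13: bracket 1249.29–1605.11 → index 301–500; slope 199/355.82, offset 184.84.
AQI = 301 + 199/355.82·184.84 ≈ 404.38 ⇒ 404.
São Paulo: 603.22 ∈ [512.18, 865.26] ↔ index [101, 150].
101 + (603.22−512.18)·(150−101)/(865.26−512.18) = 101 + 91.04·49/353.08 ≈ 113.63, so AQI = 114.
AQIs: Santiago=127, Beijing=42, Bangkok=404, São Paulo=114. Sum = 127 + 42 + 404 + 114 = 687.

687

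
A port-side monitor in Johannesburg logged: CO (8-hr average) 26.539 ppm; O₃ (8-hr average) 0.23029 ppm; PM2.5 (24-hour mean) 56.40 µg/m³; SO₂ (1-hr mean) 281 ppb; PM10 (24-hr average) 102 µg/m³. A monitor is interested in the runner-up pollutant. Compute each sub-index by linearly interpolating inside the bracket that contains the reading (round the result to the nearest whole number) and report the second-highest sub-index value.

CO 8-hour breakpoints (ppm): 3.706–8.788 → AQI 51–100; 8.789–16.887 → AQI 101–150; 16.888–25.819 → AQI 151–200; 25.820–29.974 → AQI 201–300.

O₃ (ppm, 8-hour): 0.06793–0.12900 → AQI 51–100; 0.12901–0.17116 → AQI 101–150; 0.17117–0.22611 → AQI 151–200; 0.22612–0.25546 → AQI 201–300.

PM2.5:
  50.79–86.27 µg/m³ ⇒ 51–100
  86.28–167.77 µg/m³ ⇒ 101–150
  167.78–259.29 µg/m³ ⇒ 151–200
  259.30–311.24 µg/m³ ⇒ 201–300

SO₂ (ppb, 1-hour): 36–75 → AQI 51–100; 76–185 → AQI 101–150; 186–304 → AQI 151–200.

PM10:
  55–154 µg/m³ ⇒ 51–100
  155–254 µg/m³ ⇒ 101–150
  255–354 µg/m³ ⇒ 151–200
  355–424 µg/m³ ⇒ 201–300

215

CO: row 25.820–29.974 (AQI 201–300). (300−201)·(26.539−25.820)/(29.974−25.820) + 201 = 99·0.719/4.154 + 201 ≈ 218.14 → 218.
O₃: 0.23029 lies in 0.22612–0.25546, so I_lo=201, I_hi=300, C_lo=0.22612, C_hi=0.25546.
(300−201)/(0.25546−0.22612) × (0.23029−0.22612) + 201 = 99/0.02934 × 0.00417 + 201 ≈ 215.07 → 215.
PM2.5 56.40: bracket 50.79–86.27 → index 51–100; slope 49/35.48, offset 5.61.
AQI = 51 + 49/35.48·5.61 ≈ 58.75 ⇒ 59.
SO₂: 281 lies in 186–304, so I_lo=151, I_hi=200, C_lo=186, C_hi=304.
(200−151)/(304−186) × (281−186) + 151 = 49/118 × 95 + 151 ≈ 190.45 → 190.
PM10 102: bracket 55–154 → index 51–100; slope 49/99, offset 47.
AQI = 51 + 49/99·47 ≈ 74.26 ⇒ 74.
Sub-indices: CO→218, O₃→215, PM2.5→59, SO₂→190, PM10→74. Ranked high→low: 218, 215, 190, 74, 59. Second-highest sub-index = 215.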